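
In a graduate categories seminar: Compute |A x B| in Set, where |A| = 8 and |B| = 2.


In Set, the product A x B is the Cartesian product.
By the universal property, |A x B| = |A| * |B|.
|A x B| = 8 * 2 = 16

16


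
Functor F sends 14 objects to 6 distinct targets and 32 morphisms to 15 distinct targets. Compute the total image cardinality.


The image of F consists of distinct objects and distinct morphisms.
|Im(F)| on objects = 6
|Im(F)| on morphisms = 15
Total image cardinality = 6 + 15 = 21

21


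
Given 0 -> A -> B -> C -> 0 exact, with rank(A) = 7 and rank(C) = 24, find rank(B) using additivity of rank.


For a short exact sequence 0 -> A -> B -> C -> 0,
rank is additive: rank(B) = rank(A) + rank(C).
rank(B) = 7 + 24 = 31

31


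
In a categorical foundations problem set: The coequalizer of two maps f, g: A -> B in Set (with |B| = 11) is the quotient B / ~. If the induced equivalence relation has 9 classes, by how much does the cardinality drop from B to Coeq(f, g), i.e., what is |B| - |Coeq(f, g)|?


The coequalizer Coeq(f, g) = B / ~ has one element per equivalence class.
|B| = 11, |Coeq(f, g)| = 9.
|B| - |Coeq(f, g)| = 11 - 9 = 2.

2


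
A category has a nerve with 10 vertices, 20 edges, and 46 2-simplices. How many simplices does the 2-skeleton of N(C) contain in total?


The 2-skeleton of the nerve N(C) consists of simplices in dimensions 0, 1, 2:
  |N(C)_0| = 10 (objects)
  |N(C)_1| = 20 (morphisms)
  |N(C)_2| = 46 (composable pairs)
Total = 10 + 20 + 46 = 76

76


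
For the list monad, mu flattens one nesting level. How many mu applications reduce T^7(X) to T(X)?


Each application of mu: T^2 -> T removes one layer of nesting.
Starting at depth 7 (i.e., T^7(X)), we need to reach T(X).
Number of mu applications = 7 - 1 = 6

6


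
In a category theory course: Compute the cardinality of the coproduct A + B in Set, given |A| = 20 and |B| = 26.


In Set, the coproduct A + B is the disjoint union.
|A + B| = |A| + |B| = 20 + 26 = 46

46


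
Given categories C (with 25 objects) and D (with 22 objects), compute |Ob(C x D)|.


The product category C x D has objects that are pairs (c, d).
Number of pairs = |Ob(C)| * |Ob(D)| = 25 * 22 = 550

550


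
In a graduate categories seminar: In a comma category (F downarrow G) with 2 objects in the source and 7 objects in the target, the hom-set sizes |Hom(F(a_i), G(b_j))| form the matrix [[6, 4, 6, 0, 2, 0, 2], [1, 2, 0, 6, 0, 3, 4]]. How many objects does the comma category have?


Objects of (F downarrow G) are triples (a, b, h: F(a)->G(b)).
The count equals the sum of all entries in the hom-matrix.
sum(row 0) = 20
sum(row 1) = 16
Grand total = 36

36


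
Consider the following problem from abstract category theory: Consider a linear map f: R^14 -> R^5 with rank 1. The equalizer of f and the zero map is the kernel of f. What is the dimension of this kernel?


The equalizer of f and the zero map is ker(f).
By the rank-nullity theorem: dim(ker(f)) = dim(domain) - rank(f).
dim(ker(f)) = 14 - 1 = 13

13


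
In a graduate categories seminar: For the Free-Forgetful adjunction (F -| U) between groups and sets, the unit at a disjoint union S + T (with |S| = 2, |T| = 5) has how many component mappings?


The unit eta_X: X -> U(F(X)) of the Free-Forgetful adjunction
maps each element of X to a generator of F(X). For X = S + T (disjoint
union in Set), |S + T| = |S| + |T|.
Total mappings = 2 + 5 = 7.

7


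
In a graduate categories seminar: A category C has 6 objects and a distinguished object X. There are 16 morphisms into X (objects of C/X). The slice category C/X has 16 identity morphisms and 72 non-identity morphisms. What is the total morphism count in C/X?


In the slice category C/X, objects are morphisms to X.
Identity morphisms: 16 (one per object of C/X).
Non-identity morphisms: 72.
Total = 16 + 72 = 88

88


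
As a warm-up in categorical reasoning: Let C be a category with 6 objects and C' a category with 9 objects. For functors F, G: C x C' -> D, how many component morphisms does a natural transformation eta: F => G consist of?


A natural transformation eta: F => G assigns one component morphism per
object of the domain category.
The domain is the product category C x C', so
|Ob(C x C')| = |Ob(C)| * |Ob(C')| = 6 * 9 = 54.
Therefore eta has 54 component morphisms.

54


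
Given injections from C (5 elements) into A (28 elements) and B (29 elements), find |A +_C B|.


The pushout A +_C B identifies the images of C in A and B.
|A +_C B| = |A| + |B| - |C| (for injections).
= 28 + 29 - 5 = 52

52


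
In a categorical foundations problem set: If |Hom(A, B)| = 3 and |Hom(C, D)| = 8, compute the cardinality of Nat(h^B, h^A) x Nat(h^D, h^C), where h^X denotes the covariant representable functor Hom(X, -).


By the Yoneda lemma, Nat(h^B, h^A) is isomorphic to Hom(A, B),
so |Nat(h^B, h^A)| = |Hom(A, B)| and |Nat(h^D, h^C)| = |Hom(C, D)|.
|Hom(A, B)| = 3, |Hom(C, D)| = 8.
|Nat(h^B, h^A) x Nat(h^D, h^C)| = 3 * 8 = 24

24


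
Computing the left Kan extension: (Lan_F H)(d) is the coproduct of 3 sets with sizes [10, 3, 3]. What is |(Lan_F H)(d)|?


Pointwise, the left Kan extension (Lan_F H)(d) is the colimit, indexed
by the comma category (F downarrow d), of H composed with the
projection (F downarrow d) -> C. Here that colimit is given
as a coproduct (disjoint union) of sets, so its cardinality is the
sum of the sizes of the summands.
Coproduct of sets with sizes: 10 + 3 + 3
= 16

16


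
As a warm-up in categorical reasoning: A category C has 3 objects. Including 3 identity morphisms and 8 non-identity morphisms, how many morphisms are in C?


Each object has an identity morphism, giving 3 identities.
Adding the 8 non-identity morphisms:
Total = 3 + 8 = 11

11


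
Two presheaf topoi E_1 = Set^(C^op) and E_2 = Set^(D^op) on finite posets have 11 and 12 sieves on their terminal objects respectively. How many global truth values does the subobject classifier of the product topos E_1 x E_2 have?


In a product of presheaf topoi E_1 x E_2, the subobject classifier
is Omega = Omega_1 x Omega_2 (componentwise), so
|Omega(top)| = |Omega_1(top_1)| * |Omega_2(top_2)|.
= 11 * 12 = 132.

132


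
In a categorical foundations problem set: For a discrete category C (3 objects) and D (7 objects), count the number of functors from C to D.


A functor from a discrete category C to D is determined by
where each object maps. Each of the 3 objects of C can map
to any of the 7 objects of D independently.
Number of functors = 7^3 = 343

343


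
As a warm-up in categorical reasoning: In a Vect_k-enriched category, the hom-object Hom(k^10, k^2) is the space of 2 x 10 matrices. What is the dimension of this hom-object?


In Vect-enriched categories, Hom(k^n, k^m) is the space of m x n matrices.
dim(Hom(k^10, k^2)) = 2 * 10 = 20

20


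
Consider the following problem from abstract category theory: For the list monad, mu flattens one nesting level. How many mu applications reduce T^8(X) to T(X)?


Each application of mu: T^2 -> T removes one layer of nesting.
Starting at depth 8 (i.e., T^8(X)), we need to reach T(X).
Number of mu applications = 8 - 1 = 7

7


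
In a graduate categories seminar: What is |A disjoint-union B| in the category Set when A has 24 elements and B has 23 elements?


In Set, the coproduct A + B is the disjoint union.
|A + B| = |A| + |B| = 24 + 23 = 47

47


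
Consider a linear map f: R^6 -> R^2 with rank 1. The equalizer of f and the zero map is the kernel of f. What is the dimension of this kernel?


The equalizer of f and the zero map is ker(f).
By the rank-nullity theorem: dim(ker(f)) = dim(domain) - rank(f).
dim(ker(f)) = 6 - 1 = 5

5


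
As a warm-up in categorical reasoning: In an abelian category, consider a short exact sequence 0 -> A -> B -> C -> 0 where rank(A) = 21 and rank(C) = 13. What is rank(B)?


For a short exact sequence 0 -> A -> B -> C -> 0,
rank is additive: rank(B) = rank(A) + rank(C).
rank(B) = 21 + 13 = 34

34


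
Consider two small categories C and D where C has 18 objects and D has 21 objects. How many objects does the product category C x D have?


The product category C x D has objects that are pairs (c, d).
Number of pairs = |Ob(C)| * |Ob(D)| = 18 * 21 = 378

378


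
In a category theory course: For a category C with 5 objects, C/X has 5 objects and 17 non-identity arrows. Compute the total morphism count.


In the slice category C/X, objects are morphisms to X.
Identity morphisms: 5 (one per object of C/X).
Non-identity morphisms: 17.
Total = 5 + 17 = 22

22


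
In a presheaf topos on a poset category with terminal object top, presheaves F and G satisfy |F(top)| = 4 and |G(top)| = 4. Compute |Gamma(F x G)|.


Global sections of a presheaf on a poset with terminal top satisfy
Gamma(H) ~ H(top). Presheaves admit pointwise products, so
(F x G)(top) = F(top) x G(top) (Cartesian product).
|Gamma(F x G)| = |F(top)| * |G(top)| = 4 * 4 = 16.

16


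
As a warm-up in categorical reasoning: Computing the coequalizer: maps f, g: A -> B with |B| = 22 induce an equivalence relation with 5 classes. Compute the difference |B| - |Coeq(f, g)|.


The coequalizer Coeq(f, g) = B / ~ has one element per equivalence class.
|B| = 22, |Coeq(f, g)| = 5.
|B| - |Coeq(f, g)| = 22 - 5 = 17.

17


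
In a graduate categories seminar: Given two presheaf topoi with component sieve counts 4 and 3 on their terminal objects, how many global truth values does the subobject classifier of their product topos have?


In a product of presheaf topoi E_1 x E_2, the subobject classifier
is Omega = Omega_1 x Omega_2 (componentwise), so
|Omega(top)| = |Omega_1(top_1)| * |Omega_2(top_2)|.
= 4 * 3 = 12.

12


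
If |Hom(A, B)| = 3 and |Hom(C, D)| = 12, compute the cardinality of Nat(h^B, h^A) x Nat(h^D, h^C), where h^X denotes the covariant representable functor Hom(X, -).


By the Yoneda lemma, Nat(h^B, h^A) is isomorphic to Hom(A, B),
so |Nat(h^B, h^A)| = |Hom(A, B)| and |Nat(h^D, h^C)| = |Hom(C, D)|.
|Hom(A, B)| = 3, |Hom(C, D)| = 12.
|Nat(h^B, h^A) x Nat(h^D, h^C)| = 3 * 12 = 36

36


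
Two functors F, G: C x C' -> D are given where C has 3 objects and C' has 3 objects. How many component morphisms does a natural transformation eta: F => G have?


A natural transformation eta: F => G assigns one component morphism per
object of the domain category.
The domain is the product category C x C', so
|Ob(C x C')| = |Ob(C)| * |Ob(C')| = 3 * 3 = 9.
Therefore eta has 9 component morphisms.

9


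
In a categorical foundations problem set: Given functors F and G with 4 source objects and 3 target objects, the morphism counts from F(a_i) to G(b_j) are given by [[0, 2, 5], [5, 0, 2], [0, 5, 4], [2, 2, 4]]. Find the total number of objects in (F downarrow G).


Objects of (F downarrow G) are triples (a, b, h: F(a)->G(b)).
The count equals the sum of all entries in the hom-matrix.
sum(row 0) = 7
sum(row 1) = 7
sum(row 2) = 9
sum(row 3) = 8
Grand total = 31

31


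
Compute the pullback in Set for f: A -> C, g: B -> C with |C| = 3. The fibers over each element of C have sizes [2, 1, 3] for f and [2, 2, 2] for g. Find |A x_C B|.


The pullback A x_C B consists of pairs (a, b) with f(a) = g(b).
For each element c in C, the fiber product has |f^-1(c)| * |g^-1(c)| elements.
Summing over C: 2 * 2 + 1 * 2 + 3 * 2
= 4 + 2 + 6 = 12

12


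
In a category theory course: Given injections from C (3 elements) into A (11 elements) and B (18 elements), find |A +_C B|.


The pushout A +_C B identifies the images of C in A and B.
|A +_C B| = |A| + |B| - |C| (for injections).
= 11 + 18 - 3 = 26

26


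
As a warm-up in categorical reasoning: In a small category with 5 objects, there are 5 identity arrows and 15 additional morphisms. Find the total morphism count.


Each object has an identity morphism, giving 5 identities.
Adding the 15 non-identity morphisms:
Total = 5 + 15 = 20

20


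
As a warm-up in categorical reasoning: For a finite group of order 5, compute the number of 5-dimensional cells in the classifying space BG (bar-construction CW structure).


In the bar-construction CW model of BG, the n-cells are indexed by
n-tuples [g_1|...|g_n] of non-identity elements of G (degenerate
simplices with some g_i = e do not contribute cells), so there are
(|G| - 1)^n n-cells.
For dim = 5 with |G| = 5:
cells = (5 - 1)^5 = 4^5 = 1024

1024


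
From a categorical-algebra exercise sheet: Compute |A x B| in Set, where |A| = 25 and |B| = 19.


In Set, the product A x B is the Cartesian product.
By the universal property, |A x B| = |A| * |B|.
|A x B| = 25 * 19 = 475

475


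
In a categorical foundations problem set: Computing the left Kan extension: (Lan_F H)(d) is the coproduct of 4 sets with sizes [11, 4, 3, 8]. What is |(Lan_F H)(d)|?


Pointwise, the left Kan extension (Lan_F H)(d) is the colimit, indexed
by the comma category (F downarrow d), of H composed with the
projection (F downarrow d) -> C. Here that colimit is given
as a coproduct (disjoint union) of sets, so its cardinality is the
sum of the sizes of the summands.
Coproduct of sets with sizes: 11 + 4 + 3 + 8
= 26

26


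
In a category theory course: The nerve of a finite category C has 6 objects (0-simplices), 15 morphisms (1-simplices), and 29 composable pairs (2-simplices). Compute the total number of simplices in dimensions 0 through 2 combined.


The 2-skeleton of the nerve N(C) consists of simplices in dimensions 0, 1, 2:
  |N(C)_0| = 6 (objects)
  |N(C)_1| = 15 (morphisms)
  |N(C)_2| = 29 (composable pairs)
Total = 6 + 15 + 29 = 50

50


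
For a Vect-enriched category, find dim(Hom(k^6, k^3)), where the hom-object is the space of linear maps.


In Vect-enriched categories, Hom(k^n, k^m) is the space of m x n matrices.
dim(Hom(k^6, k^3)) = 3 * 6 = 18

18


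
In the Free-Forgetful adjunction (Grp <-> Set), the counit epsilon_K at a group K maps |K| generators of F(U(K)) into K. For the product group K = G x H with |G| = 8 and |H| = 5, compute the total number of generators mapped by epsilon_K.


The counit epsilon_K: F(U(K)) -> K of the Free-Forgetful adjunction
maps |K| generators of F(U(K)) into K. For K = G x H (the product group),
|G x H| = |G| * |H|.
Total generators mapped = 8 * 5 = 40.

40


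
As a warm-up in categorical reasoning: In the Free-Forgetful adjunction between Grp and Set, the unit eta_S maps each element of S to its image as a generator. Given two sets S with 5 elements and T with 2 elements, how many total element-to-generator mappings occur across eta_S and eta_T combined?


The unit eta_X: X -> U(F(X)) of the Free-Forgetful adjunction
maps each element of X to a generator of F(X). For X = S + T (disjoint
union in Set), |S + T| = |S| + |T|.
Total mappings = 5 + 2 = 7.

7


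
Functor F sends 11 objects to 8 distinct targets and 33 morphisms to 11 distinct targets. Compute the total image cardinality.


The image of F consists of distinct objects and distinct morphisms.
|Im(F)| on objects = 8
|Im(F)| on morphisms = 11
Total image cardinality = 8 + 11 = 19

19


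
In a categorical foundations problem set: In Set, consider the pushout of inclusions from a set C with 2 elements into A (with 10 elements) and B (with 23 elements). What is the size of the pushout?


The pushout A +_C B identifies the images of C in A and B.
|A +_C B| = |A| + |B| - |C| (for injections).
= 10 + 23 - 2 = 31

31


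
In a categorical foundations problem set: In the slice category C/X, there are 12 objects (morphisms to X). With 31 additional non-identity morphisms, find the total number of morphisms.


In the slice category C/X, objects are morphisms to X.
Identity morphisms: 12 (one per object of C/X).
Non-identity morphisms: 31.
Total = 12 + 31 = 43

43


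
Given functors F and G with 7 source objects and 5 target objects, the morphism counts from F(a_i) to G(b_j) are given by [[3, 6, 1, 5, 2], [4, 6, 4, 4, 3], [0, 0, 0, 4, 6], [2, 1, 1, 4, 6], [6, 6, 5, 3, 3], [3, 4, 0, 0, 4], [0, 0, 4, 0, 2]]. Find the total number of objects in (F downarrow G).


Objects of (F downarrow G) are triples (a, b, h: F(a)->G(b)).
The count equals the sum of all entries in the hom-matrix.
sum(row 0) = 17
sum(row 1) = 21
sum(row 2) = 10
sum(row 3) = 14
sum(row 4) = 23
sum(row 5) = 11
sum(row 6) = 6
Grand total = 102

102


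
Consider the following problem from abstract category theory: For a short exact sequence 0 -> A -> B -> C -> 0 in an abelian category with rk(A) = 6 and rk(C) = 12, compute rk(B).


For a short exact sequence 0 -> A -> B -> C -> 0,
rank is additive: rank(B) = rank(A) + rank(C).
rank(B) = 6 + 12 = 18

18


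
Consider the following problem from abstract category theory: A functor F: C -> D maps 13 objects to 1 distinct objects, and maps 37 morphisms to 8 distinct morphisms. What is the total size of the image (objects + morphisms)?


The image of F consists of distinct objects and distinct morphisms.
|Im(F)| on objects = 1
|Im(F)| on morphisms = 8
Total image cardinality = 1 + 8 = 9

9


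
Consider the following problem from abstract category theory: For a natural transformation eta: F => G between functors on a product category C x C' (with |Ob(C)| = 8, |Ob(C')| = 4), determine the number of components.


A natural transformation eta: F => G assigns one component morphism per
object of the domain category.
The domain is the product category C x C', so
|Ob(C x C')| = |Ob(C)| * |Ob(C')| = 8 * 4 = 32.
Therefore eta has 32 component morphisms.

32


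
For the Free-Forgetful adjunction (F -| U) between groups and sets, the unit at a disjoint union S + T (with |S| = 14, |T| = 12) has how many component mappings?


The unit eta_X: X -> U(F(X)) of the Free-Forgetful adjunction
maps each element of X to a generator of F(X). For X = S + T (disjoint
union in Set), |S + T| = |S| + |T|.
Total mappings = 14 + 12 = 26.

26


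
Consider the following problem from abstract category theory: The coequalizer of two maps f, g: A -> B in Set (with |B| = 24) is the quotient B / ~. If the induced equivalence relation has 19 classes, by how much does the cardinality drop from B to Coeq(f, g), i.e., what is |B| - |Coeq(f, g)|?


The coequalizer Coeq(f, g) = B / ~ has one element per equivalence class.
|B| = 24, |Coeq(f, g)| = 19.
|B| - |Coeq(f, g)| = 24 - 19 = 5.

5


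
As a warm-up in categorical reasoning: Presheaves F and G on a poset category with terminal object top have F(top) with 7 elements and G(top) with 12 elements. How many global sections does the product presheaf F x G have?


Global sections of a presheaf on a poset with terminal top satisfy
Gamma(H) ~ H(top). Presheaves admit pointwise products, so
(F x G)(top) = F(top) x G(top) (Cartesian product).
|Gamma(F x G)| = |F(top)| * |G(top)| = 7 * 12 = 84.

84


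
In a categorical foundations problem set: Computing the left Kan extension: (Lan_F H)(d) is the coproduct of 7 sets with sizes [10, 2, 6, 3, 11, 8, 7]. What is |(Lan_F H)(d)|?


Pointwise, the left Kan extension (Lan_F H)(d) is the colimit, indexed
by the comma category (F downarrow d), of H composed with the
projection (F downarrow d) -> C. Here that colimit is given
as a coproduct (disjoint union) of sets, so its cardinality is the
sum of the sizes of the summands.
Coproduct of sets with sizes: 10 + 2 + 6 + 3 + 11 + 8 + 7
= 47

47


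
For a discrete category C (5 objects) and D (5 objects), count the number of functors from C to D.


A functor from a discrete category C to D is determined by
where each object maps. Each of the 5 objects of C can map
to any of the 5 objects of D independently.
Number of functors = 5^5 = 3125

3125


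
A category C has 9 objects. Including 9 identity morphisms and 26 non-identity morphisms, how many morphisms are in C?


Each object has an identity morphism, giving 9 identities.
Adding the 26 non-identity morphisms:
Total = 9 + 26 = 35

35


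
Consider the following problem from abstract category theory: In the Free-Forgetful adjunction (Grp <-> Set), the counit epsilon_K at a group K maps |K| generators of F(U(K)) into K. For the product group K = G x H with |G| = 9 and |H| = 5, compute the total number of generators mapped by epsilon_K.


The counit epsilon_K: F(U(K)) -> K of the Free-Forgetful adjunction
maps |K| generators of F(U(K)) into K. For K = G x H (the product group),
|G x H| = |G| * |H|.
Total generators mapped = 9 * 5 = 45.

45


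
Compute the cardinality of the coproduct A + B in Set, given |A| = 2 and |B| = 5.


In Set, the coproduct A + B is the disjoint union.
|A + B| = |A| + |B| = 2 + 5 = 7

7


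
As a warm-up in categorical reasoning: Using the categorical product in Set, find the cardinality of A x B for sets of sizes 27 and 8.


In Set, the product A x B is the Cartesian product.
By the universal property, |A x B| = |A| * |B|.
|A x B| = 27 * 8 = 216

216


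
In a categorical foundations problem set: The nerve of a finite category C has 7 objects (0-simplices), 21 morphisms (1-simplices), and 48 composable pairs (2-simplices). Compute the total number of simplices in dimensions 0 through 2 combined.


The 2-skeleton of the nerve N(C) consists of simplices in dimensions 0, 1, 2:
  |N(C)_0| = 7 (objects)
  |N(C)_1| = 21 (morphisms)
  |N(C)_2| = 48 (composable pairs)
Total = 7 + 21 + 48 = 76

76


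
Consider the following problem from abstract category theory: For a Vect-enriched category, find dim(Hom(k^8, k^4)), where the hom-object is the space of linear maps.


In Vect-enriched categories, Hom(k^n, k^m) is the space of m x n matrices.
dim(Hom(k^8, k^4)) = 4 * 8 = 32

32


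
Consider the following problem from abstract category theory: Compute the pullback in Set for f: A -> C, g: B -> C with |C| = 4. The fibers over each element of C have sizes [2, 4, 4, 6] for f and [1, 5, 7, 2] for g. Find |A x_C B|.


The pullback A x_C B consists of pairs (a, b) with f(a) = g(b).
For each element c in C, the fiber product has |f^-1(c)| * |g^-1(c)| elements.
Summing over C: 2 * 1 + 4 * 5 + 4 * 7 + 6 * 2
= 2 + 20 + 28 + 12 = 62

62


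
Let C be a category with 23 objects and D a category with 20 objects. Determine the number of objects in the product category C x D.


The product category C x D has objects that are pairs (c, d).
Number of pairs = |Ob(C)| * |Ob(D)| = 23 * 20 = 460

460


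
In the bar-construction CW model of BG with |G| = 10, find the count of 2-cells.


In the bar-construction CW model of BG, the n-cells are indexed by
n-tuples [g_1|...|g_n] of non-identity elements of G (degenerate
simplices with some g_i = e do not contribute cells), so there are
(|G| - 1)^n n-cells.
For dim = 2 with |G| = 10:
cells = (10 - 1)^2 = 9^2 = 81

81


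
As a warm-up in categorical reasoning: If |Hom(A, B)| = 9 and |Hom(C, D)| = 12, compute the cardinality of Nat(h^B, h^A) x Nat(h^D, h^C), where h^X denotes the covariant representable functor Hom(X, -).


By the Yoneda lemma, Nat(h^B, h^A) is isomorphic to Hom(A, B),
so |Nat(h^B, h^A)| = |Hom(A, B)| and |Nat(h^D, h^C)| = |Hom(C, D)|.
|Hom(A, B)| = 9, |Hom(C, D)| = 12.
|Nat(h^B, h^A) x Nat(h^D, h^C)| = 9 * 12 = 108

108


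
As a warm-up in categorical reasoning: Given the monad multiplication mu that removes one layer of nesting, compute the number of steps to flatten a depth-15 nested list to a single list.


Each application of mu: T^2 -> T removes one layer of nesting.
Starting at depth 15 (i.e., T^15(X)), we need to reach T(X).
Number of mu applications = 15 - 1 = 14

14


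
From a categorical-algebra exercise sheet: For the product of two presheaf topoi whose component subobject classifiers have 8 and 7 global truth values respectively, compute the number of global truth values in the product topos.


In a product of presheaf topoi E_1 x E_2, the subobject classifier
is Omega = Omega_1 x Omega_2 (componentwise), so
|Omega(top)| = |Omega_1(top_1)| * |Omega_2(top_2)|.
= 8 * 7 = 56.

56


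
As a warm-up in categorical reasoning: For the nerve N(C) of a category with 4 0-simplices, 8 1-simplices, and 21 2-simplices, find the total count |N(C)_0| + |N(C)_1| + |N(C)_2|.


The 2-skeleton of the nerve N(C) consists of simplices in dimensions 0, 1, 2:
  |N(C)_0| = 4 (objects)
  |N(C)_1| = 8 (morphisms)
  |N(C)_2| = 21 (composable pairs)
Total = 4 + 8 + 21 = 33

33


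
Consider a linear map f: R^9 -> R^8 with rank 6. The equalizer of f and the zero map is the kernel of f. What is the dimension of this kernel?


The equalizer of f and the zero map is ker(f).
By the rank-nullity theorem: dim(ker(f)) = dim(domain) - rank(f).
dim(ker(f)) = 9 - 6 = 3

3


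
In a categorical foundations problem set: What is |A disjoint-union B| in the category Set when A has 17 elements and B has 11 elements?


In Set, the coproduct A + B is the disjoint union.
|A + B| = |A| + |B| = 17 + 11 = 28

28


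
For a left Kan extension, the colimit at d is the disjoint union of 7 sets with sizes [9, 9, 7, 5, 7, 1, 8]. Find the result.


Pointwise, the left Kan extension (Lan_F H)(d) is the colimit, indexed
by the comma category (F downarrow d), of H composed with the
projection (F downarrow d) -> C. Here that colimit is given
as a coproduct (disjoint union) of sets, so its cardinality is the
sum of the sizes of the summands.
Coproduct of sets with sizes: 9 + 9 + 7 + 5 + 7 + 1 + 8
= 46

46


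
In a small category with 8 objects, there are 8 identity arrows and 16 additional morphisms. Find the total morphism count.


Each object has an identity morphism, giving 8 identities.
Adding the 16 non-identity morphisms:
Total = 8 + 16 = 24

24


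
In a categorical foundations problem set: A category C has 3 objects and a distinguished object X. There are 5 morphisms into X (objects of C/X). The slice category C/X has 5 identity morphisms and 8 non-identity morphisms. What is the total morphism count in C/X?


In the slice category C/X, objects are morphisms to X.
Identity morphisms: 5 (one per object of C/X).
Non-identity morphisms: 8.
Total = 5 + 8 = 13

13


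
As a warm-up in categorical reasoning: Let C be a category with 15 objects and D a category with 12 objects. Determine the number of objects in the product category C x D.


The product category C x D has objects that are pairs (c, d).
Number of pairs = |Ob(C)| * |Ob(D)| = 15 * 12 = 180

180


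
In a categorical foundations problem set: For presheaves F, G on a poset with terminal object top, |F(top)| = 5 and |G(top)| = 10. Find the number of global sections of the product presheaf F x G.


Global sections of a presheaf on a poset with terminal top satisfy
Gamma(H) ~ H(top). Presheaves admit pointwise products, so
(F x G)(top) = F(top) x G(top) (Cartesian product).
|Gamma(F x G)| = |F(top)| * |G(top)| = 5 * 10 = 50.

50


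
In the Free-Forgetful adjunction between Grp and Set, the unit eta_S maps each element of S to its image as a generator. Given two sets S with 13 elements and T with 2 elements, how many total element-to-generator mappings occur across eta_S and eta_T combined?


The unit eta_X: X -> U(F(X)) of the Free-Forgetful adjunction
maps each element of X to a generator of F(X). For X = S + T (disjoint
union in Set), |S + T| = |S| + |T|.
Total mappings = 13 + 2 = 15.

15


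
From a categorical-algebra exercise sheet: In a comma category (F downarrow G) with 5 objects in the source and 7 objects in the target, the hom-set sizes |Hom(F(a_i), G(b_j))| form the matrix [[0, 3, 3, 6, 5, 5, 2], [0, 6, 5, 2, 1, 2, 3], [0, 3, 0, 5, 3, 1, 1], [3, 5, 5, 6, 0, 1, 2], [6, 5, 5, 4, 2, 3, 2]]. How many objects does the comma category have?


Objects of (F downarrow G) are triples (a, b, h: F(a)->G(b)).
The count equals the sum of all entries in the hom-matrix.
sum(row 0) = 24
sum(row 1) = 19
sum(row 2) = 13
sum(row 3) = 22
sum(row 4) = 27
Grand total = 105

105


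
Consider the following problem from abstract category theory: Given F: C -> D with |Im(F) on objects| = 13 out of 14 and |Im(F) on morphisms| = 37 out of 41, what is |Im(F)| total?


The image of F consists of distinct objects and distinct morphisms.
|Im(F)| on objects = 13
|Im(F)| on morphisms = 37
Total image cardinality = 13 + 37 = 50

50


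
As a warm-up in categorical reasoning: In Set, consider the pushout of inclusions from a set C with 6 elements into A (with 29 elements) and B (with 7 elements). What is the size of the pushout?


The pushout A +_C B identifies the images of C in A and B.
|A +_C B| = |A| + |B| - |C| (for injections).
= 29 + 7 - 6 = 30

30


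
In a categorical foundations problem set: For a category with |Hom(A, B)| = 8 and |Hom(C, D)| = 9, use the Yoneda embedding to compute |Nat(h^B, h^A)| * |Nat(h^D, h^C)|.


By the Yoneda lemma, Nat(h^B, h^A) is isomorphic to Hom(A, B),
so |Nat(h^B, h^A)| = |Hom(A, B)| and |Nat(h^D, h^C)| = |Hom(C, D)|.
|Hom(A, B)| = 8, |Hom(C, D)| = 9.
|Nat(h^B, h^A) x Nat(h^D, h^C)| = 8 * 9 = 72

72


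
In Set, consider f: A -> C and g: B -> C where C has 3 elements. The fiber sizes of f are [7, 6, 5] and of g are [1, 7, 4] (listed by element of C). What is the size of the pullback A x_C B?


The pullback A x_C B consists of pairs (a, b) with f(a) = g(b).
For each element c in C, the fiber product has |f^-1(c)| * |g^-1(c)| elements.
Summing over C: 7 * 1 + 6 * 7 + 5 * 4
= 7 + 42 + 20 = 69

69


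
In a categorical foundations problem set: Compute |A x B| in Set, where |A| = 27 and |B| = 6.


In Set, the product A x B is the Cartesian product.
By the universal property, |A x B| = |A| * |B|.
|A x B| = 27 * 6 = 162

162


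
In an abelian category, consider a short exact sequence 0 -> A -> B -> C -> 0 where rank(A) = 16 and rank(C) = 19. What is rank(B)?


For a short exact sequence 0 -> A -> B -> C -> 0,
rank is additive: rank(B) = rank(A) + rank(C).
rank(B) = 16 + 19 = 35

35


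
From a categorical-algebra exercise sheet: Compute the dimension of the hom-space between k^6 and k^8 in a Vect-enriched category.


In Vect-enriched categories, Hom(k^n, k^m) is the space of m x n matrices.
dim(Hom(k^6, k^8)) = 8 * 6 = 48

48


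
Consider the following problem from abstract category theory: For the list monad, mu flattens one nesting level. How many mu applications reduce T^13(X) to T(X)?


Each application of mu: T^2 -> T removes one layer of nesting.
Starting at depth 13 (i.e., T^13(X)), we need to reach T(X).
Number of mu applications = 13 - 1 = 12

12


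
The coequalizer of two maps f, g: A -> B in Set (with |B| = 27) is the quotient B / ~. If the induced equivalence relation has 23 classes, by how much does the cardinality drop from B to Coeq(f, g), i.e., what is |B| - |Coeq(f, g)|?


The coequalizer Coeq(f, g) = B / ~ has one element per equivalence class.
|B| = 27, |Coeq(f, g)| = 23.
|B| - |Coeq(f, g)| = 27 - 23 = 4.

4


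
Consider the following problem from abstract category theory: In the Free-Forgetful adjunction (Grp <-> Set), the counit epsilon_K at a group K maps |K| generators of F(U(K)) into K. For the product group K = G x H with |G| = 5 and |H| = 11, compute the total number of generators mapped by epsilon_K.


The counit epsilon_K: F(U(K)) -> K of the Free-Forgetful adjunction
maps |K| generators of F(U(K)) into K. For K = G x H (the product group),
|G x H| = |G| * |H|.
Total generators mapped = 5 * 11 = 55.

55


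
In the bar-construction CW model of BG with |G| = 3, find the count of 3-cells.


In the bar-construction CW model of BG, the n-cells are indexed by
n-tuples [g_1|...|g_n] of non-identity elements of G (degenerate
simplices with some g_i = e do not contribute cells), so there are
(|G| - 1)^n n-cells.
For dim = 3 with |G| = 3:
cells = (3 - 1)^3 = 2^3 = 8

8


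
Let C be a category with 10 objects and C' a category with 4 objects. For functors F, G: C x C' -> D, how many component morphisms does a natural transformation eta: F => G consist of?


A natural transformation eta: F => G assigns one component morphism per
object of the domain category.
The domain is the product category C x C', so
|Ob(C x C')| = |Ob(C)| * |Ob(C')| = 10 * 4 = 40.
Therefore eta has 40 component morphisms.

40


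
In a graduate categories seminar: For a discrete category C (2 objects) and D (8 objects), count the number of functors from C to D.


A functor from a discrete category C to D is determined by
where each object maps. Each of the 2 objects of C can map
to any of the 8 objects of D independently.
Number of functors = 8^2 = 64

64


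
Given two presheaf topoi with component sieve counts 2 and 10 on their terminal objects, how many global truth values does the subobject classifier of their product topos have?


In a product of presheaf topoi E_1 x E_2, the subobject classifier
is Omega = Omega_1 x Omega_2 (componentwise), so
|Omega(top)| = |Omega_1(top_1)| * |Omega_2(top_2)|.
= 2 * 10 = 20.

20


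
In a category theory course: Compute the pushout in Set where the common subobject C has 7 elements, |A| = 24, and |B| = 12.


The pushout A +_C B identifies the images of C in A and B.
|A +_C B| = |A| + |B| - |C| (for injections).
= 24 + 12 - 7 = 29

29


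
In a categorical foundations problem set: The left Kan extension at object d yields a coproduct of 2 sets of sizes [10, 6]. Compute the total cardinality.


Pointwise, the left Kan extension (Lan_F H)(d) is the colimit, indexed
by the comma category (F downarrow d), of H composed with the
projection (F downarrow d) -> C. Here that colimit is given
as a coproduct (disjoint union) of sets, so its cardinality is the
sum of the sizes of the summands.
Coproduct of sets with sizes: 10 + 6
= 16

16


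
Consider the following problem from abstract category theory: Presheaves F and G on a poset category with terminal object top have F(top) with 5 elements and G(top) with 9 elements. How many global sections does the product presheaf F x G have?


Global sections of a presheaf on a poset with terminal top satisfy
Gamma(H) ~ H(top). Presheaves admit pointwise products, so
(F x G)(top) = F(top) x G(top) (Cartesian product).
|Gamma(F x G)| = |F(top)| * |G(top)| = 5 * 9 = 45.

45


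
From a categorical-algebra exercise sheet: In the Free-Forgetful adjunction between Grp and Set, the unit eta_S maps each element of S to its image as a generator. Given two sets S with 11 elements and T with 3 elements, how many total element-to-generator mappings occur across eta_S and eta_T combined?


The unit eta_X: X -> U(F(X)) of the Free-Forgetful adjunction
maps each element of X to a generator of F(X). For X = S + T (disjoint
union in Set), |S + T| = |S| + |T|.
Total mappings = 11 + 3 = 14.

14


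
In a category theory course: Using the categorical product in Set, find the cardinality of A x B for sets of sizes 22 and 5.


In Set, the product A x B is the Cartesian product.
By the universal property, |A x B| = |A| * |B|.
|A x B| = 22 * 5 = 110

110


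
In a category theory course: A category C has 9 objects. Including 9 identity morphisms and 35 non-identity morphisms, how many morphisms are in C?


Each object has an identity morphism, giving 9 identities.
Adding the 35 non-identity morphisms:
Total = 9 + 35 = 44

44


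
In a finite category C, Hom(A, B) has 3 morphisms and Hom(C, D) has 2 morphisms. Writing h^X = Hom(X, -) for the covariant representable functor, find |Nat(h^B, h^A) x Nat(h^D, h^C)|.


By the Yoneda lemma, Nat(h^B, h^A) is isomorphic to Hom(A, B),
so |Nat(h^B, h^A)| = |Hom(A, B)| and |Nat(h^D, h^C)| = |Hom(C, D)|.
|Hom(A, B)| = 3, |Hom(C, D)| = 2.
|Nat(h^B, h^A) x Nat(h^D, h^C)| = 3 * 2 = 6

6


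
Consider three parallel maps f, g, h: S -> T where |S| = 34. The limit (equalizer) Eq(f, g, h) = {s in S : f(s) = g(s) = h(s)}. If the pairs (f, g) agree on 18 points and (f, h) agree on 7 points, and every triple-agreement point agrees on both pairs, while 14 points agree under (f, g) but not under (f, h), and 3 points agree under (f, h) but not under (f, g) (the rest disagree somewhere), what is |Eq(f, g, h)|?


Eq(f, g, h) is the triple-agreement set: points in S where all three
maps take the same value. Using inclusion-exclusion on the pairwise data:
Pair (f, g) agrees on 18 points; pair (f, h) on 7 points.
Points agreeing under (f, g) but not (f, h) = 14; under (f, h) but not (f, g) = 3.
Triple-agreement = agreement-in-(f, g) minus points that agree under (f, g) but not (f, h):
|Eq(f, g, h)| = 18 - 14 = 4
(cross-check via (f, h): 7 - 3 = 4.)

4


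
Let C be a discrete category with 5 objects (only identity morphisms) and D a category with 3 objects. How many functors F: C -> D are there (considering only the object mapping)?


A functor from a discrete category C to D is determined by
where each object maps. Each of the 5 objects of C can map
to any of the 3 objects of D independently.
Number of functors = 3^5 = 243

243


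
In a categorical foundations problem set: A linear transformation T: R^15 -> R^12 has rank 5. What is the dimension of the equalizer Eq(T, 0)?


The equalizer of f and the zero map is ker(f).
By the rank-nullity theorem: dim(ker(f)) = dim(domain) - rank(f).
dim(ker(f)) = 15 - 5 = 10

10


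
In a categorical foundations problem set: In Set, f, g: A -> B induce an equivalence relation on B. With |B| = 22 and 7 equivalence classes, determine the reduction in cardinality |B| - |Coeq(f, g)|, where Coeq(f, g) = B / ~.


The coequalizer Coeq(f, g) = B / ~ has one element per equivalence class.
|B| = 22, |Coeq(f, g)| = 7.
|B| - |Coeq(f, g)| = 22 - 7 = 15.

15


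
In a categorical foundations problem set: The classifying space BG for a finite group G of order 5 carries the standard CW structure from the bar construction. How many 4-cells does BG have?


In the bar-construction CW model of BG, the n-cells are indexed by
n-tuples [g_1|...|g_n] of non-identity elements of G (degenerate
simplices with some g_i = e do not contribute cells), so there are
(|G| - 1)^n n-cells.
For dim = 4 with |G| = 5:
cells = (5 - 1)^4 = 4^4 = 256

256


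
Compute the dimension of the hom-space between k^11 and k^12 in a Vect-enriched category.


In Vect-enriched categories, Hom(k^n, k^m) is the space of m x n matrices.
dim(Hom(k^11, k^12)) = 12 * 11 = 132

132


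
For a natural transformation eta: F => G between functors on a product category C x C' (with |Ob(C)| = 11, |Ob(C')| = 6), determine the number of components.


A natural transformation eta: F => G assigns one component morphism per
object of the domain category.
The domain is the product category C x C', so
|Ob(C x C')| = |Ob(C)| * |Ob(C')| = 11 * 6 = 66.
Therefore eta has 66 component morphisms.

66


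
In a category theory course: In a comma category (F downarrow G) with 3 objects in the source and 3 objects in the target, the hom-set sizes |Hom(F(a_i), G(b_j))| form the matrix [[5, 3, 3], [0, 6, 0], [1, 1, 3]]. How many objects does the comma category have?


Objects of (F downarrow G) are triples (a, b, h: F(a)->G(b)).
The count equals the sum of all entries in the hom-matrix.
sum(row 0) = 11
sum(row 1) = 6
sum(row 2) = 5
Grand total = 22

22


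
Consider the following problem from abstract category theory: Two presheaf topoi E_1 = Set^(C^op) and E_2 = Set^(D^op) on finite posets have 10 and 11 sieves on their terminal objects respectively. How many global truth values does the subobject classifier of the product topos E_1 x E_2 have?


In a product of presheaf topoi E_1 x E_2, the subobject classifier
is Omega = Omega_1 x Omega_2 (componentwise), so
|Omega(top)| = |Omega_1(top_1)| * |Omega_2(top_2)|.
= 10 * 11 = 110.

110


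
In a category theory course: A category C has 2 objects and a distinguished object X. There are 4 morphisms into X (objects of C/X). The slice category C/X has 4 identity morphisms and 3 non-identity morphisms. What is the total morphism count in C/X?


In the slice category C/X, objects are morphisms to X.
Identity morphisms: 4 (one per object of C/X).
Non-identity morphisms: 3.
Total = 4 + 3 = 7

7
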